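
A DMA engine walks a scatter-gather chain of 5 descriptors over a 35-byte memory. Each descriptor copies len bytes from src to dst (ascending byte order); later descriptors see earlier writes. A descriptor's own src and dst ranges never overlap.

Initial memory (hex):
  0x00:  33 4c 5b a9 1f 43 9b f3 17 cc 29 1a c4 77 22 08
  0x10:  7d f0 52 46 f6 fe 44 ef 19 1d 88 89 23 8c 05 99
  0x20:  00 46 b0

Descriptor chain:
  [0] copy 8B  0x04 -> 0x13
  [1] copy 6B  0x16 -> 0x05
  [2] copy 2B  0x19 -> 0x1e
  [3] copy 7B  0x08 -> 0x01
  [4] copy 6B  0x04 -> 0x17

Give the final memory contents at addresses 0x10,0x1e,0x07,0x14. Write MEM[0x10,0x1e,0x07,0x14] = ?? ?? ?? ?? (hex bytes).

[0] 0x04->0x13 len=8 : 1f 43 9b f3 17 cc 29 1a
[1] 0x16->0x05 len=6 : f3 17 cc 29 1a 89
[2] 0x19->0x1e len=2 : 29 1a
[3] 0x08->0x01 len=7 : 29 1a 89 1a c4 77 22
[4] 0x04->0x17 len=6 : 1a c4 77 22 29 1a
query mem[0x10]=0x7d, mem[0x1e]=0x29, mem[0x07]=0x22, mem[0x14]=0x43

MEM[0x10,0x1e,0x07,0x14] = 7d 29 22 43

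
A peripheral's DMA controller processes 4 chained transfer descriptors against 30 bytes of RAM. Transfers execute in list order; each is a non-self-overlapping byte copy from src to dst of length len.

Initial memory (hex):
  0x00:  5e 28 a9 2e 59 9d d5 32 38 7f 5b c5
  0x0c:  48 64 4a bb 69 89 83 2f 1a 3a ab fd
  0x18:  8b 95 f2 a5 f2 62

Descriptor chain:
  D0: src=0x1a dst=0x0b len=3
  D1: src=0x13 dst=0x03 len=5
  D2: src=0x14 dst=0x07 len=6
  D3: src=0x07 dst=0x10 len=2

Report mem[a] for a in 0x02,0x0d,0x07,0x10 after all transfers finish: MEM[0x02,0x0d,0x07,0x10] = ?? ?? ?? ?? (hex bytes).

MEM[0x02,0x0d,0x07,0x10] = a9 f2 1a 1a

D0: mem[0x0b..0x0d] <- [f2 a5 f2]
D1: mem[0x03..0x07] <- [2f 1a 3a ab fd]
D2: mem[0x07..0x0c] <- [1a 3a ab fd 8b 95]
D3: mem[0x10..0x11] <- [1a 3a]
query mem[0x02]=0xa9, mem[0x0d]=0xf2, mem[0x07]=0x1a, mem[0x10]=0x1a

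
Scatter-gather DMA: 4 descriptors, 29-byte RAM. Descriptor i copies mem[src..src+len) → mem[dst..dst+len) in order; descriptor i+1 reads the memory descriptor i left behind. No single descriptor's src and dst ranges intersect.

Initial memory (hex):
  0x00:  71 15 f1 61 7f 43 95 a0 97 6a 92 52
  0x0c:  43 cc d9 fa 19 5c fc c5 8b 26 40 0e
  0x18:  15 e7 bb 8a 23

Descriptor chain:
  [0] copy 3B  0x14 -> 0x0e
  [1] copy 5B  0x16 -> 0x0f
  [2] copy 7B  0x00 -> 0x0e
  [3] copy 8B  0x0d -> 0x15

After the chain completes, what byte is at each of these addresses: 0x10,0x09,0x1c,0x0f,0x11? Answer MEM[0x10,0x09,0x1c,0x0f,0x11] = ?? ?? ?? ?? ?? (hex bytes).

MEM[0x10,0x09,0x1c,0x0f,0x11] = f1 6a 95 15 61

[0] 0x14->0x0e len=3 : 8b 26 40
[1] 0x16->0x0f len=5 : 40 0e 15 e7 bb
[2] 0x00->0x0e len=7 : 71 15 f1 61 7f 43 95
[3] 0x0d->0x15 len=8 : cc 71 15 f1 61 7f 43 95
query mem[0x10]=0xf1, mem[0x09]=0x6a, mem[0x1c]=0x95, mem[0x0f]=0x15, mem[0x11]=0x61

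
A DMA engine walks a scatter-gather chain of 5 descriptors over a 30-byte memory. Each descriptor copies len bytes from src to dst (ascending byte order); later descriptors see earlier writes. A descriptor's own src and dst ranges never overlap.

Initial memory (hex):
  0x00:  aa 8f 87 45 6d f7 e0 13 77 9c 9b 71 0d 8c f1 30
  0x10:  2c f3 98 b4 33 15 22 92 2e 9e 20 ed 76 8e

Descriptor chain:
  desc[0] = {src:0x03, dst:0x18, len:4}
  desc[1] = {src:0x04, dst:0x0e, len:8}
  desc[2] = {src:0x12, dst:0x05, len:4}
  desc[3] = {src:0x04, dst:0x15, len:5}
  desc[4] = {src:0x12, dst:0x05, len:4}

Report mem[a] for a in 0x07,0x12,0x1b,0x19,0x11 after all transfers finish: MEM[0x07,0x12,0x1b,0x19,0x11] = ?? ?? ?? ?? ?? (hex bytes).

MEM[0x07,0x12,0x1b,0x19,0x11] = 9b 77 e0 71 13

  after D0: wrote 4B at 0x18 = 456df7e0
  after D1: wrote 8B at 0x0e = 6df7e013779c9b71
  after D2: wrote 4B at 0x05 = 779c9b71
  after D3: wrote 5B at 0x15 = 6d779c9b71
  after D4: wrote 4B at 0x05 = 779c9b6d
query mem[0x07]=0x9b, mem[0x12]=0x77, mem[0x1b]=0xe0, mem[0x19]=0x71, mem[0x11]=0x13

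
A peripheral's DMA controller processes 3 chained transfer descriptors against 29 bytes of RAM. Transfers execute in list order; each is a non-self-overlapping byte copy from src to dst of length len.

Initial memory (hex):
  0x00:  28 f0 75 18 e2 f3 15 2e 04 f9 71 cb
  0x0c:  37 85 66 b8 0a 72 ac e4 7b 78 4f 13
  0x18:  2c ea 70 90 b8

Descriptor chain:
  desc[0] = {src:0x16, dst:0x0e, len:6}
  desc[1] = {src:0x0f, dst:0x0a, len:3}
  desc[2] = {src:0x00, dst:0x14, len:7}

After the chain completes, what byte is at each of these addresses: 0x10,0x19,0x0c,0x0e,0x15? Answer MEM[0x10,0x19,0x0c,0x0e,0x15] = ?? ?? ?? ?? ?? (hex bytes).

MEM[0x10,0x19,0x0c,0x0e,0x15] = 2c f3 ea 4f f0

#0 dst[0x0e+6] := {0x4f,0x13,0x2c,0xea,0x70,0x90}
#1 dst[0x0a+3] := {0x13,0x2c,0xea}
#2 dst[0x14+7] := {0x28,0xf0,0x75,0x18,0xe2,0xf3,0x15}
query mem[0x10]=0x2c, mem[0x19]=0xf3, mem[0x0c]=0xea, mem[0x0e]=0x4f, mem[0x15]=0xf0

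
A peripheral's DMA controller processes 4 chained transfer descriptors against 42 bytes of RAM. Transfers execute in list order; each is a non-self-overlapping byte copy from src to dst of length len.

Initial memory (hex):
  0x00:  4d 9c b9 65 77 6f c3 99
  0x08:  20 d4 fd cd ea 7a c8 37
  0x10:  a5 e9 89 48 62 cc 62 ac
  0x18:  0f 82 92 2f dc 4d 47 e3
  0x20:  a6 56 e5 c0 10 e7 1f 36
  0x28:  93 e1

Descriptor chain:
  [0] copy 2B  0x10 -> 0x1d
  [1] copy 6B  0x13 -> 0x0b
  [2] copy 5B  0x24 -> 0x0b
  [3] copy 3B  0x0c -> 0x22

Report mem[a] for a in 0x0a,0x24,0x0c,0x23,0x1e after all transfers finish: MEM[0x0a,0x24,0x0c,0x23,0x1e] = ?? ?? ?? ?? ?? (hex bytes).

MEM[0x0a,0x24,0x0c,0x23,0x1e] = fd 36 e7 1f e9

#0 dst[0x1d+2] := {0xa5,0xe9}
#1 dst[0x0b+6] := {0x48,0x62,0xcc,0x62,0xac,0x0f}
#2 dst[0x0b+5] := {0x10,0xe7,0x1f,0x36,0x93}
#3 dst[0x22+3] := {0xe7,0x1f,0x36}
query mem[0x0a]=0xfd, mem[0x24]=0x36, mem[0x0c]=0xe7, mem[0x23]=0x1f, mem[0x1e]=0xe9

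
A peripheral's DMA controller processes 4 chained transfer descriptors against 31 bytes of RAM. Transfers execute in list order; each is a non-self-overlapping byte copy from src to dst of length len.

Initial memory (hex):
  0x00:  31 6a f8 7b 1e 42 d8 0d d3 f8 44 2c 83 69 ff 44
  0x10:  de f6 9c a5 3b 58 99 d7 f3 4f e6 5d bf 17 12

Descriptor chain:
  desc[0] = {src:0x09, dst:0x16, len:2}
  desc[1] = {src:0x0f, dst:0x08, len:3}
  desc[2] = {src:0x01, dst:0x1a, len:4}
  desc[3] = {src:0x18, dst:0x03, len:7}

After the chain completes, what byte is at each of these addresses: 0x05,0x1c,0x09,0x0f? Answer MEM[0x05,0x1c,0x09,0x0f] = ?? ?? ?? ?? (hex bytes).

D0: mem[0x16..0x17] <- [f8 44]
D1: mem[0x08..0x0a] <- [44 de f6]
D2: mem[0x1a..0x1d] <- [6a f8 7b 1e]
D3: mem[0x03..0x09] <- [f3 4f 6a f8 7b 1e 12]
query mem[0x05]=0x6a, mem[0x1c]=0x7b, mem[0x09]=0x12, mem[0x0f]=0x44

MEM[0x05,0x1c,0x09,0x0f] = 6a 7b 12 44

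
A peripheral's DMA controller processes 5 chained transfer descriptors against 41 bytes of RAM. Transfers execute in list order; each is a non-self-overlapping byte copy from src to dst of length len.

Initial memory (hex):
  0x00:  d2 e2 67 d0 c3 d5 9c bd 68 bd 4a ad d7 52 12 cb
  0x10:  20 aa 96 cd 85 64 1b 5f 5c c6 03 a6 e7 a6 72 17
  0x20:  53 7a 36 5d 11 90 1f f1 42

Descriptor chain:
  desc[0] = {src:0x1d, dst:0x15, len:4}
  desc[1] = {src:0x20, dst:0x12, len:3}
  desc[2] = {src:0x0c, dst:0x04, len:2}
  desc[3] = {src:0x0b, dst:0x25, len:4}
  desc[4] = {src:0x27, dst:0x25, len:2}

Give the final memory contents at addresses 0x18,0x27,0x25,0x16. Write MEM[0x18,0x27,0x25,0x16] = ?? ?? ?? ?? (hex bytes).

#0 dst[0x15+4] := {0xa6,0x72,0x17,0x53}
#1 dst[0x12+3] := {0x53,0x7a,0x36}
#2 dst[0x04+2] := {0xd7,0x52}
#3 dst[0x25+4] := {0xad,0xd7,0x52,0x12}
#4 dst[0x25+2] := {0x52,0x12}
query mem[0x18]=0x53, mem[0x27]=0x52, mem[0x25]=0x52, mem[0x16]=0x72

MEM[0x18,0x27,0x25,0x16] = 53 52 52 72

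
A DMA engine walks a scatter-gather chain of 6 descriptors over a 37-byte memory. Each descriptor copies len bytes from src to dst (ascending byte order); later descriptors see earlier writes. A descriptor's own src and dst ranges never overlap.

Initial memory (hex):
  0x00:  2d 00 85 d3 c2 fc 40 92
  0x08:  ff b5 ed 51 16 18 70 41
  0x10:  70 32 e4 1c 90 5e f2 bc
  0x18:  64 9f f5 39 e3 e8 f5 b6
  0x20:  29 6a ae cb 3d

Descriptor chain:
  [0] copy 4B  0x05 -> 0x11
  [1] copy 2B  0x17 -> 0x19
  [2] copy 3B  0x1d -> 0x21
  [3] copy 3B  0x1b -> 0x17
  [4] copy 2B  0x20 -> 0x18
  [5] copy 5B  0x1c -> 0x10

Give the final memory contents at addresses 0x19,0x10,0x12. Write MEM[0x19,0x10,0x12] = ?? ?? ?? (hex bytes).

D0: mem[0x11..0x14] <- [fc 40 92 ff]
D1: mem[0x19..0x1a] <- [bc 64]
D2: mem[0x21..0x23] <- [e8 f5 b6]
D3: mem[0x17..0x19] <- [39 e3 e8]
D4: mem[0x18..0x19] <- [29 e8]
D5: mem[0x10..0x14] <- [e3 e8 f5 b6 29]
query mem[0x19]=0xe8, mem[0x10]=0xe3, mem[0x12]=0xf5

MEM[0x19,0x10,0x12] = e8 e3 f5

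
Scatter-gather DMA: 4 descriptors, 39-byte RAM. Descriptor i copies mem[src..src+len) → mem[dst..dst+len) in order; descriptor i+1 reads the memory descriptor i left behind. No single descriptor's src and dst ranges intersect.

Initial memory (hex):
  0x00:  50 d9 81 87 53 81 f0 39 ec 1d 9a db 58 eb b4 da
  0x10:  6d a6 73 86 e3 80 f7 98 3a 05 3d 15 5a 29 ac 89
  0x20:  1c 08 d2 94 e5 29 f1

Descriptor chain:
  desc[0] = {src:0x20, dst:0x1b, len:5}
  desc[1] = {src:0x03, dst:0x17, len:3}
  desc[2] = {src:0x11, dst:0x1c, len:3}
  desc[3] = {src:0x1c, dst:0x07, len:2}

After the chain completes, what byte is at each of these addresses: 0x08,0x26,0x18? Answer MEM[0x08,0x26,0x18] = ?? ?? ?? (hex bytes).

MEM[0x08,0x26,0x18] = 73 f1 53

  after D0: wrote 5B at 0x1b = 1c08d294e5
  after D1: wrote 3B at 0x17 = 875381
  after D2: wrote 3B at 0x1c = a67386
  after D3: wrote 2B at 0x07 = a673
query mem[0x08]=0x73, mem[0x26]=0xf1, mem[0x18]=0x53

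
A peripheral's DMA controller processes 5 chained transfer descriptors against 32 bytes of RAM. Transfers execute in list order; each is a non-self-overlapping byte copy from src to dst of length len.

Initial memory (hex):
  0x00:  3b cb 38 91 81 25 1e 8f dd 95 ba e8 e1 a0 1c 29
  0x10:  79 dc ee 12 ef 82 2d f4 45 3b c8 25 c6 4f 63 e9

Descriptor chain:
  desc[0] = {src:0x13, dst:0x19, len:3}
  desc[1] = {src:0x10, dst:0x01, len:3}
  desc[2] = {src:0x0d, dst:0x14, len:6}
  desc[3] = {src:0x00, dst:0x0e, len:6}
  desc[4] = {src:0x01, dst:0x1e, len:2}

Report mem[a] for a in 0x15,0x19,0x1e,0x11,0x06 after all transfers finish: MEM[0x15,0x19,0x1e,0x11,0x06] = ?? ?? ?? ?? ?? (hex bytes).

D0: mem[0x19..0x1b] <- [12 ef 82]
D1: mem[0x01..0x03] <- [79 dc ee]
D2: mem[0x14..0x19] <- [a0 1c 29 79 dc ee]
D3: mem[0x0e..0x13] <- [3b 79 dc ee 81 25]
D4: mem[0x1e..0x1f] <- [79 dc]
query mem[0x15]=0x1c, mem[0x19]=0xee, mem[0x1e]=0x79, mem[0x11]=0xee, mem[0x06]=0x1e

MEM[0x15,0x19,0x1e,0x11,0x06] = 1c ee 79 ee 1e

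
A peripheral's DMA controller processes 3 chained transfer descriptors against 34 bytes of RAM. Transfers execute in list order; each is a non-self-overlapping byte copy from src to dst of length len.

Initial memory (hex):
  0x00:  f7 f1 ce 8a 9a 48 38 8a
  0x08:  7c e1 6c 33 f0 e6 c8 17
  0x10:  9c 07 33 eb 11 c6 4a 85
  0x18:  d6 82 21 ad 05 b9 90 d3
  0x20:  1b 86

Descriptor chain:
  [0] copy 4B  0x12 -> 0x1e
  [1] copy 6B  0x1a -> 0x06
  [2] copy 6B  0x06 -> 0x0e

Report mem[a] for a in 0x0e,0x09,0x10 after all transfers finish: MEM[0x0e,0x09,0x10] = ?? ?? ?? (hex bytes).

D0: mem[0x1e..0x21] <- [33 eb 11 c6]
D1: mem[0x06..0x0b] <- [21 ad 05 b9 33 eb]
D2: mem[0x0e..0x13] <- [21 ad 05 b9 33 eb]
query mem[0x0e]=0x21, mem[0x09]=0xb9, mem[0x10]=0x05

MEM[0x0e,0x09,0x10] = 21 b9 05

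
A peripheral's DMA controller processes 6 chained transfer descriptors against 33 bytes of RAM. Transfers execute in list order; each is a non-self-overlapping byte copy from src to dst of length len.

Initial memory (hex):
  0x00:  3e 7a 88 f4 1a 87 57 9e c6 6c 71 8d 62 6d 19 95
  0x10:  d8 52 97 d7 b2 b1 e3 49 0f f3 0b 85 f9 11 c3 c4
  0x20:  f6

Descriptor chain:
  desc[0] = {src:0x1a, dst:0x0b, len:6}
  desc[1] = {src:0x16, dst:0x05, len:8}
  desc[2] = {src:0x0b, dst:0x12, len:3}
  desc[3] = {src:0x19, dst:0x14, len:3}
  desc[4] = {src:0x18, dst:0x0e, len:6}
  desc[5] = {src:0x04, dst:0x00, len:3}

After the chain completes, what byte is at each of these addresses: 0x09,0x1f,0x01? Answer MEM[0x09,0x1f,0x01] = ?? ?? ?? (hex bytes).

D0: mem[0x0b..0x10] <- [0b 85 f9 11 c3 c4]
D1: mem[0x05..0x0c] <- [e3 49 0f f3 0b 85 f9 11]
D2: mem[0x12..0x14] <- [f9 11 f9]
D3: mem[0x14..0x16] <- [f3 0b 85]
D4: mem[0x0e..0x13] <- [0f f3 0b 85 f9 11]
D5: mem[0x00..0x02] <- [1a e3 49]
query mem[0x09]=0x0b, mem[0x1f]=0xc4, mem[0x01]=0xe3

MEM[0x09,0x1f,0x01] = 0b c4 e3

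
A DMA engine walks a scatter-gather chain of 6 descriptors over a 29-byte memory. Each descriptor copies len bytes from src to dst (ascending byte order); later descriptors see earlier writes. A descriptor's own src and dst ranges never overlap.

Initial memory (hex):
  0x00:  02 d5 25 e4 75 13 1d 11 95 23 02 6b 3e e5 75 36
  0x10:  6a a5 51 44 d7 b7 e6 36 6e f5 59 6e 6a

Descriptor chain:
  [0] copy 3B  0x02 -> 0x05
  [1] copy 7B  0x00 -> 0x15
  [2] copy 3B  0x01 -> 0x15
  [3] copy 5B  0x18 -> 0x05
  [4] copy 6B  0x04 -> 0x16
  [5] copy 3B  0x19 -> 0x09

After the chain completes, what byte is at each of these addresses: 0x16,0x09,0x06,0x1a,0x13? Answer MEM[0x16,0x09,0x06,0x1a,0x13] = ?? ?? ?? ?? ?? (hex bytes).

MEM[0x16,0x09,0x06,0x1a,0x13] = 75 25 75 e4 44

D0: mem[0x05..0x07] <- [25 e4 75]
D1: mem[0x15..0x1b] <- [02 d5 25 e4 75 25 e4]
D2: mem[0x15..0x17] <- [d5 25 e4]
D3: mem[0x05..0x09] <- [e4 75 25 e4 6a]
D4: mem[0x16..0x1b] <- [75 e4 75 25 e4 6a]
D5: mem[0x09..0x0b] <- [25 e4 6a]
query mem[0x16]=0x75, mem[0x09]=0x25, mem[0x06]=0x75, mem[0x1a]=0xe4, mem[0x13]=0x44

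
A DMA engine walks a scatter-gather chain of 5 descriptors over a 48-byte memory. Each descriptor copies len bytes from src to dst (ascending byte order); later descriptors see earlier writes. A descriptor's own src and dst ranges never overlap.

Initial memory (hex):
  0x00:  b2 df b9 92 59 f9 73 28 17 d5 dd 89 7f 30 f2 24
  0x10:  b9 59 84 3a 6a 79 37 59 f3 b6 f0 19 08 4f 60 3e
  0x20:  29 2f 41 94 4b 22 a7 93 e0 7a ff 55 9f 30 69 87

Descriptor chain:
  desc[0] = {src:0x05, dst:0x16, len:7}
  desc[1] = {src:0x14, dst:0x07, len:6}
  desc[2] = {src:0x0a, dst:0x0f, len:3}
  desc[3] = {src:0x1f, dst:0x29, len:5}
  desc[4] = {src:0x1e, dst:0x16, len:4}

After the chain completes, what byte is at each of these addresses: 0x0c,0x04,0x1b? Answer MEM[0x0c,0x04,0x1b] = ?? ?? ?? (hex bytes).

MEM[0x0c,0x04,0x1b] = 17 59 dd

D0: mem[0x16..0x1c] <- [f9 73 28 17 d5 dd 89]
D1: mem[0x07..0x0c] <- [6a 79 f9 73 28 17]
D2: mem[0x0f..0x11] <- [73 28 17]
D3: mem[0x29..0x2d] <- [3e 29 2f 41 94]
D4: mem[0x16..0x19] <- [60 3e 29 2f]
query mem[0x0c]=0x17, mem[0x04]=0x59, mem[0x1b]=0xdd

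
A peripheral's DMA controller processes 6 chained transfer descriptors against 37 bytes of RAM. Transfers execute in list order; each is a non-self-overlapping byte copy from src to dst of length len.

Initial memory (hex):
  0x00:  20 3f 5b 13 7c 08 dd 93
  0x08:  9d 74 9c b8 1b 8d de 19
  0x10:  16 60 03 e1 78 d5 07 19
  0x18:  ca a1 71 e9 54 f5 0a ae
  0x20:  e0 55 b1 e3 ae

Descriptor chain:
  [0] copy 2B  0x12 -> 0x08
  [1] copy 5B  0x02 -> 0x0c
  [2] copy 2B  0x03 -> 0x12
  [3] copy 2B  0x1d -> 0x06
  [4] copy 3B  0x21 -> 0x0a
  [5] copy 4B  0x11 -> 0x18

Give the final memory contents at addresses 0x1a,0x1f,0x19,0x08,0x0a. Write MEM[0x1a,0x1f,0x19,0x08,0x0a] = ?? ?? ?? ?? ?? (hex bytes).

MEM[0x1a,0x1f,0x19,0x08,0x0a] = 7c ae 13 03 55

D0: mem[0x08..0x09] <- [03 e1]
D1: mem[0x0c..0x10] <- [5b 13 7c 08 dd]
D2: mem[0x12..0x13] <- [13 7c]
D3: mem[0x06..0x07] <- [f5 0a]
D4: mem[0x0a..0x0c] <- [55 b1 e3]
D5: mem[0x18..0x1b] <- [60 13 7c 78]
query mem[0x1a]=0x7c, mem[0x1f]=0xae, mem[0x19]=0x13, mem[0x08]=0x03, mem[0x0a]=0x55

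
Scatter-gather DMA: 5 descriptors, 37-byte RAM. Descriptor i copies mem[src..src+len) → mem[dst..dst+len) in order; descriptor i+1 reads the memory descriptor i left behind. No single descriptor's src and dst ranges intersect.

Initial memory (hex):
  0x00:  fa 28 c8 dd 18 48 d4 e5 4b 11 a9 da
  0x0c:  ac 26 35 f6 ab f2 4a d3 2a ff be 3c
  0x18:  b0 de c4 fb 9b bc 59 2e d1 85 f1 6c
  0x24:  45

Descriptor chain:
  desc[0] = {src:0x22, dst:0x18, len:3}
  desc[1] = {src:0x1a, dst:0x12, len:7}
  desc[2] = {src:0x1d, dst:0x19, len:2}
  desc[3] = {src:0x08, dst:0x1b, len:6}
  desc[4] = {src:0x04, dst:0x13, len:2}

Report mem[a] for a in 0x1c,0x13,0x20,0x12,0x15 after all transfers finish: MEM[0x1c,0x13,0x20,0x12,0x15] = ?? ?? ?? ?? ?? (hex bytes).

MEM[0x1c,0x13,0x20,0x12,0x15] = 11 18 26 45 bc

D0: mem[0x18..0x1a] <- [f1 6c 45]
D1: mem[0x12..0x18] <- [45 fb 9b bc 59 2e d1]
D2: mem[0x19..0x1a] <- [bc 59]
D3: mem[0x1b..0x20] <- [4b 11 a9 da ac 26]
D4: mem[0x13..0x14] <- [18 48]
query mem[0x1c]=0x11, mem[0x13]=0x18, mem[0x20]=0x26, mem[0x12]=0x45, mem[0x15]=0xbc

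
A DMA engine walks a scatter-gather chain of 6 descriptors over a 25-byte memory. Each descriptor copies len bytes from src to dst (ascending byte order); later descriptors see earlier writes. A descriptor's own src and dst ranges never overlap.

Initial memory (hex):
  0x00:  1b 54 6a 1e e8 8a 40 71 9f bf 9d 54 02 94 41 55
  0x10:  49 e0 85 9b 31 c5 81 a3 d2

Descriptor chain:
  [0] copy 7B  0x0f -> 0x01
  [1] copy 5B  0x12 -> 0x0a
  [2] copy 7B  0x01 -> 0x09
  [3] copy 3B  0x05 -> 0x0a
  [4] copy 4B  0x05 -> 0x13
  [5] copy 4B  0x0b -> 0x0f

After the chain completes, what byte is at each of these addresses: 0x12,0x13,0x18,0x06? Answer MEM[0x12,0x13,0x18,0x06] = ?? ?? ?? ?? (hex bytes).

MEM[0x12,0x13,0x18,0x06] = 31 9b d2 31

  after D0: wrote 7B at 0x01 = 5549e0859b31c5
  after D1: wrote 5B at 0x0a = 859b31c581
  after D2: wrote 7B at 0x09 = 5549e0859b31c5
  after D3: wrote 3B at 0x0a = 9b31c5
  after D4: wrote 4B at 0x13 = 9b31c59f
  after D5: wrote 4B at 0x0f = 31c59b31
query mem[0x12]=0x31, mem[0x13]=0x9b, mem[0x18]=0xd2, mem[0x06]=0x31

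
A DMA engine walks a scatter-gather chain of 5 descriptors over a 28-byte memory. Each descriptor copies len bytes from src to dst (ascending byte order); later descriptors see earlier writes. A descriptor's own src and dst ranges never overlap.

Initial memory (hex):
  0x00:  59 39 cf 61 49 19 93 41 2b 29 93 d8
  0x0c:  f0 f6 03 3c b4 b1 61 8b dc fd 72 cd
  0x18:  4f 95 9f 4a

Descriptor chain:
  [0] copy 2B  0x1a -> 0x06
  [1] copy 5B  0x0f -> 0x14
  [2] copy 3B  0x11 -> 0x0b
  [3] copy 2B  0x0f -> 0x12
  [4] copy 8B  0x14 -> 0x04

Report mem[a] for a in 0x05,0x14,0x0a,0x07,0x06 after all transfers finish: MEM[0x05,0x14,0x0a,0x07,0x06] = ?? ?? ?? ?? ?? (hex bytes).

D0: mem[0x06..0x07] <- [9f 4a]
D1: mem[0x14..0x18] <- [3c b4 b1 61 8b]
D2: mem[0x0b..0x0d] <- [b1 61 8b]
D3: mem[0x12..0x13] <- [3c b4]
D4: mem[0x04..0x0b] <- [3c b4 b1 61 8b 95 9f 4a]
query mem[0x05]=0xb4, mem[0x14]=0x3c, mem[0x0a]=0x9f, mem[0x07]=0x61, mem[0x06]=0xb1

MEM[0x05,0x14,0x0a,0x07,0x06] = b4 3c 9f 61 b1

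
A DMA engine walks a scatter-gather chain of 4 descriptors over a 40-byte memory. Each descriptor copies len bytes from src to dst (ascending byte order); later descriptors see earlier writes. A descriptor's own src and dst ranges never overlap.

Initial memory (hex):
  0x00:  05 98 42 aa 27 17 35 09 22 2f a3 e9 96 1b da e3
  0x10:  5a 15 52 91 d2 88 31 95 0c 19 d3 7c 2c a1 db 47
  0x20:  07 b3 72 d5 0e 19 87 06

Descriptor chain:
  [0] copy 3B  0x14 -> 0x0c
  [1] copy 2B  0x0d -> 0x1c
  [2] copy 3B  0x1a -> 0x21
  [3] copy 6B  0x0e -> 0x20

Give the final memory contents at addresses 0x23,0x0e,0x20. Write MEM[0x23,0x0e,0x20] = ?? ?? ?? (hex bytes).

D0: mem[0x0c..0x0e] <- [d2 88 31]
D1: mem[0x1c..0x1d] <- [88 31]
D2: mem[0x21..0x23] <- [d3 7c 88]
D3: mem[0x20..0x25] <- [31 e3 5a 15 52 91]
query mem[0x23]=0x15, mem[0x0e]=0x31, mem[0x20]=0x31

MEM[0x23,0x0e,0x20] = 15 31 31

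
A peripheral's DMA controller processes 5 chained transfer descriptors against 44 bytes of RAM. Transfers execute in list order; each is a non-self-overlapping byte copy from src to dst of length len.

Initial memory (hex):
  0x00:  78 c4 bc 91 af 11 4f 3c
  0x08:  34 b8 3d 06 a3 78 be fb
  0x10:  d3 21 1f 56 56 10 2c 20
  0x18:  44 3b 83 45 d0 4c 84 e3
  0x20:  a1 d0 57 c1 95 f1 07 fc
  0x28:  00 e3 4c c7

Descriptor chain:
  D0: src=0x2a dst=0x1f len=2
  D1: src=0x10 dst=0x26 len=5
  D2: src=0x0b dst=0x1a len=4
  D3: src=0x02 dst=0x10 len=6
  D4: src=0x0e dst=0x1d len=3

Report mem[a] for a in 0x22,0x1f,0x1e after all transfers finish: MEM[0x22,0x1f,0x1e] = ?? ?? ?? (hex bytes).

#0 dst[0x1f+2] := {0x4c,0xc7}
#1 dst[0x26+5] := {0xd3,0x21,0x1f,0x56,0x56}
#2 dst[0x1a+4] := {0x06,0xa3,0x78,0xbe}
#3 dst[0x10+6] := {0xbc,0x91,0xaf,0x11,0x4f,0x3c}
#4 dst[0x1d+3] := {0xbe,0xfb,0xbc}
query mem[0x22]=0x57, mem[0x1f]=0xbc, mem[0x1e]=0xfb

MEM[0x22,0x1f,0x1e] = 57 bc fb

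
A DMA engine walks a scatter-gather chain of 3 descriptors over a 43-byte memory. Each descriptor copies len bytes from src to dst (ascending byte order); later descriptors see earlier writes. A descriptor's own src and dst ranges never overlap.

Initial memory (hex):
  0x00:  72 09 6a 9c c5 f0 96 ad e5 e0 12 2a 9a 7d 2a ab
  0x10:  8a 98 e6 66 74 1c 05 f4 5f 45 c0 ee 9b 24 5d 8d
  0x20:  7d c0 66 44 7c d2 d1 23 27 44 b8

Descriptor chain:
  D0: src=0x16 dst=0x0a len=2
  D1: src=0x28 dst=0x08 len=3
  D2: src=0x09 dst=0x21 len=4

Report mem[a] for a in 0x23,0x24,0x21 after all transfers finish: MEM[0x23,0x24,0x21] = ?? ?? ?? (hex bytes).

MEM[0x23,0x24,0x21] = f4 9a 44

  after D0: wrote 2B at 0x0a = 05f4
  after D1: wrote 3B at 0x08 = 2744b8
  after D2: wrote 4B at 0x21 = 44b8f49a
query mem[0x23]=0xf4, mem[0x24]=0x9a, mem[0x21]=0x44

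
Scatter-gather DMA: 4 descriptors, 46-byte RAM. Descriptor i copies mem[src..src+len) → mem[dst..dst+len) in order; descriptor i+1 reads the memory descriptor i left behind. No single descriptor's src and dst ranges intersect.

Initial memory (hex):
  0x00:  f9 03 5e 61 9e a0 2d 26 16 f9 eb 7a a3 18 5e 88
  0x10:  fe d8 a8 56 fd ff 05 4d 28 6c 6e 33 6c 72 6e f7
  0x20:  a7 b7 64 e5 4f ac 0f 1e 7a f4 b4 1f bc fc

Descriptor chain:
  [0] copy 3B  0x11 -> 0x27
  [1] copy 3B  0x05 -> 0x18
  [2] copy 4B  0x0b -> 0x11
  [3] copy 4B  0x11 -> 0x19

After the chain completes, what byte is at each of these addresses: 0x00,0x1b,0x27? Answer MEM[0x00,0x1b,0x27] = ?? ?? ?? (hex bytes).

#0 dst[0x27+3] := {0xd8,0xa8,0x56}
#1 dst[0x18+3] := {0xa0,0x2d,0x26}
#2 dst[0x11+4] := {0x7a,0xa3,0x18,0x5e}
#3 dst[0x19+4] := {0x7a,0xa3,0x18,0x5e}
query mem[0x00]=0xf9, mem[0x1b]=0x18, mem[0x27]=0xd8

MEM[0x00,0x1b,0x27] = f9 18 d8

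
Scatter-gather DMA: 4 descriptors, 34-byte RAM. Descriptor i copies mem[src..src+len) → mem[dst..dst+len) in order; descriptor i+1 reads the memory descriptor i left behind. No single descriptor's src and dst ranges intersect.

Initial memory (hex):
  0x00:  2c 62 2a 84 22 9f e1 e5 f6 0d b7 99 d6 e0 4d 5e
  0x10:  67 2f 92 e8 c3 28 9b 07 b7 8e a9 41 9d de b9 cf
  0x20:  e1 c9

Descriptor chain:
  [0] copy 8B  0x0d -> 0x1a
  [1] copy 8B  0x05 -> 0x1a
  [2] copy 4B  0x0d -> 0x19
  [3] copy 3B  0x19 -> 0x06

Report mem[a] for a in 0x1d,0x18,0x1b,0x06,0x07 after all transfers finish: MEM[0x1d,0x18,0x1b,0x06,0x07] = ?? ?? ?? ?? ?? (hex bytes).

D0: mem[0x1a..0x21] <- [e0 4d 5e 67 2f 92 e8 c3]
D1: mem[0x1a..0x21] <- [9f e1 e5 f6 0d b7 99 d6]
D2: mem[0x19..0x1c] <- [e0 4d 5e 67]
D3: mem[0x06..0x08] <- [e0 4d 5e]
query mem[0x1d]=0xf6, mem[0x18]=0xb7, mem[0x1b]=0x5e, mem[0x06]=0xe0, mem[0x07]=0x4d

MEM[0x1d,0x18,0x1b,0x06,0x07] = f6 b7 5e e0 4d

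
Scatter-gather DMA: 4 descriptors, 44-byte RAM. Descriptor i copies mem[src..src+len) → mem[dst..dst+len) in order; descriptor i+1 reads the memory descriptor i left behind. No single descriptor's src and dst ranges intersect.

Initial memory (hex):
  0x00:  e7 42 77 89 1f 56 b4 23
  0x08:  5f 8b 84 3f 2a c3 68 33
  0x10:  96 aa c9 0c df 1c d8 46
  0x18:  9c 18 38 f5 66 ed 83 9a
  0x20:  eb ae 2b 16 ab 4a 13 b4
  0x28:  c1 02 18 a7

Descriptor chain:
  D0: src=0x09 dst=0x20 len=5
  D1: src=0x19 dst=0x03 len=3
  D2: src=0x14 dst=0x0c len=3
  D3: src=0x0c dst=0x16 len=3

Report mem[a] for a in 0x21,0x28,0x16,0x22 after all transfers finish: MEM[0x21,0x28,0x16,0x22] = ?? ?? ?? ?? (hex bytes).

D0: mem[0x20..0x24] <- [8b 84 3f 2a c3]
D1: mem[0x03..0x05] <- [18 38 f5]
D2: mem[0x0c..0x0e] <- [df 1c d8]
D3: mem[0x16..0x18] <- [df 1c d8]
query mem[0x21]=0x84, mem[0x28]=0xc1, mem[0x16]=0xdf, mem[0x22]=0x3f

MEM[0x21,0x28,0x16,0x22] = 84 c1 df 3f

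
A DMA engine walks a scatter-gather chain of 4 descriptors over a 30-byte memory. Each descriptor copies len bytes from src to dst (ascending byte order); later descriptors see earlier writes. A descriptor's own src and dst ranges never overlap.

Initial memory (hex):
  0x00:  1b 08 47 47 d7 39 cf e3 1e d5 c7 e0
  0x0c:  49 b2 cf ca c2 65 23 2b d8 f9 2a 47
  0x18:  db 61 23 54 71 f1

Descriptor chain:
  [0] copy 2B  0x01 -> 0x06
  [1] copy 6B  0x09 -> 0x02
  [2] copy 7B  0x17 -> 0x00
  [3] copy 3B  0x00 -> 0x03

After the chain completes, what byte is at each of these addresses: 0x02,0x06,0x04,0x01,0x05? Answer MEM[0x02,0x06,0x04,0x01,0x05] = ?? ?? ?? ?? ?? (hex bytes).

MEM[0x02,0x06,0x04,0x01,0x05] = 61 f1 db db 61

  after D0: wrote 2B at 0x06 = 0847
  after D1: wrote 6B at 0x02 = d5c7e049b2cf
  after D2: wrote 7B at 0x00 = 47db61235471f1
  after D3: wrote 3B at 0x03 = 47db61
query mem[0x02]=0x61, mem[0x06]=0xf1, mem[0x04]=0xdb, mem[0x01]=0xdb, mem[0x05]=0x61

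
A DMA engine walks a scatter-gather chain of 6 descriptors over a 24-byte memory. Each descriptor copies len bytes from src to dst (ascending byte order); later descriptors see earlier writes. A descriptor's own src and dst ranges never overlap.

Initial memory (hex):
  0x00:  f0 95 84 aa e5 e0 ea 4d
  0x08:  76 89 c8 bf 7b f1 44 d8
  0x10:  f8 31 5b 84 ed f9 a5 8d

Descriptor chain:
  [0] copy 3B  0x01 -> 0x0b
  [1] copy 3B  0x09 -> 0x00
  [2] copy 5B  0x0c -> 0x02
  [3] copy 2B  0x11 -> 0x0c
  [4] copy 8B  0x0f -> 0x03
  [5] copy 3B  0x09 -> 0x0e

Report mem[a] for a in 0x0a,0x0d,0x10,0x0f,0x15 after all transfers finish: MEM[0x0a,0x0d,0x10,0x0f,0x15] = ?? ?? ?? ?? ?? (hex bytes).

MEM[0x0a,0x0d,0x10,0x0f,0x15] = a5 5b 95 a5 f9

[0] 0x01->0x0b len=3 : 95 84 aa
[1] 0x09->0x00 len=3 : 89 c8 95
[2] 0x0c->0x02 len=5 : 84 aa 44 d8 f8
[3] 0x11->0x0c len=2 : 31 5b
[4] 0x0f->0x03 len=8 : d8 f8 31 5b 84 ed f9 a5
[5] 0x09->0x0e len=3 : f9 a5 95
query mem[0x0a]=0xa5, mem[0x0d]=0x5b, mem[0x10]=0x95, mem[0x0f]=0xa5, mem[0x15]=0xf9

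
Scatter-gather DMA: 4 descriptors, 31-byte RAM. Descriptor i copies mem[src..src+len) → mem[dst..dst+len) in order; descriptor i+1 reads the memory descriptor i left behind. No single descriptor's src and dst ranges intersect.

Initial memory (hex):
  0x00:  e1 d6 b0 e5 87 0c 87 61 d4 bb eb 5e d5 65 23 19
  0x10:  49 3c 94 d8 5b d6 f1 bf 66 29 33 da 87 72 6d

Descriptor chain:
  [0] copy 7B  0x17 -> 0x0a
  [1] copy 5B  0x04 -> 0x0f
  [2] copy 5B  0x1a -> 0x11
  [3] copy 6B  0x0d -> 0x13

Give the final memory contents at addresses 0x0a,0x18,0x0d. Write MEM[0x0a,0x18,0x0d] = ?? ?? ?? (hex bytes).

MEM[0x0a,0x18,0x0d] = bf da 33

D0: mem[0x0a..0x10] <- [bf 66 29 33 da 87 72]
D1: mem[0x0f..0x13] <- [87 0c 87 61 d4]
D2: mem[0x11..0x15] <- [33 da 87 72 6d]
D3: mem[0x13..0x18] <- [33 da 87 0c 33 da]
query mem[0x0a]=0xbf, mem[0x18]=0xda, mem[0x0d]=0x33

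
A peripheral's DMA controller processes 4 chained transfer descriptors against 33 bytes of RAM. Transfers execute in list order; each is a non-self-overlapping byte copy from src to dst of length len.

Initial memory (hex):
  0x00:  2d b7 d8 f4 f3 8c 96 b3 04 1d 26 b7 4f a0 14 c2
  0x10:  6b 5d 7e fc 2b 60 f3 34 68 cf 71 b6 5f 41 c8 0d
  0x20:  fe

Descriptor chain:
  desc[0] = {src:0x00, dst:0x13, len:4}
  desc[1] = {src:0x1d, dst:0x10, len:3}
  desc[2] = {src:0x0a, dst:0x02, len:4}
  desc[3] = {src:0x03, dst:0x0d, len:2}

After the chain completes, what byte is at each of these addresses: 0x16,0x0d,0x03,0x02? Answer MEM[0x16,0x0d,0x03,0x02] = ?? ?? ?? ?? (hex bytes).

MEM[0x16,0x0d,0x03,0x02] = f4 b7 b7 26

D0: mem[0x13..0x16] <- [2d b7 d8 f4]
D1: mem[0x10..0x12] <- [41 c8 0d]
D2: mem[0x02..0x05] <- [26 b7 4f a0]
D3: mem[0x0d..0x0e] <- [b7 4f]
query mem[0x16]=0xf4, mem[0x0d]=0xb7, mem[0x03]=0xb7, mem[0x02]=0x26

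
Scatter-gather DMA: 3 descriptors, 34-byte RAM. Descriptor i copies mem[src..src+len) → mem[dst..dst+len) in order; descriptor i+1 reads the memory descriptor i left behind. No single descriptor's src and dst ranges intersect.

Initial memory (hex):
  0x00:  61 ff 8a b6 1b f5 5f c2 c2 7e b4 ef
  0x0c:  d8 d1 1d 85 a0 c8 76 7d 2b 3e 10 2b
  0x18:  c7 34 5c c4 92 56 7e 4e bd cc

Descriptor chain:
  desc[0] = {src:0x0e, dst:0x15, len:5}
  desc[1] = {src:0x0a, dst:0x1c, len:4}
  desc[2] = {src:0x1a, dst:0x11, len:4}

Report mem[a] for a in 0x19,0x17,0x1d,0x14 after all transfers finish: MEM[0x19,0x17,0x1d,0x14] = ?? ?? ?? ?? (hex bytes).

MEM[0x19,0x17,0x1d,0x14] = 76 a0 ef ef

D0: mem[0x15..0x19] <- [1d 85 a0 c8 76]
D1: mem[0x1c..0x1f] <- [b4 ef d8 d1]
D2: mem[0x11..0x14] <- [5c c4 b4 ef]
query mem[0x19]=0x76, mem[0x17]=0xa0, mem[0x1d]=0xef, mem[0x14]=0xef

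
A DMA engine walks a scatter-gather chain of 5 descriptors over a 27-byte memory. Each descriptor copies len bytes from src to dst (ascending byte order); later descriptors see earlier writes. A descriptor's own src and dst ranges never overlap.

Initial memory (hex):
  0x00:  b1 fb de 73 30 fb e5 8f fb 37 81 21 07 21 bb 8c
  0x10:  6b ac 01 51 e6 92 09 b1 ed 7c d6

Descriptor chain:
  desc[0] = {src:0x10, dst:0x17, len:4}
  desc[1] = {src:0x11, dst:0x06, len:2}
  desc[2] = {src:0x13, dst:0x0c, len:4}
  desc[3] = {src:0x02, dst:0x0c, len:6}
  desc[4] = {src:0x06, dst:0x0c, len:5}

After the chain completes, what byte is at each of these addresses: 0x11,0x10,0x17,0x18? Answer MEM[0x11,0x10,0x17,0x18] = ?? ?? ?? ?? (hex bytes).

MEM[0x11,0x10,0x17,0x18] = 01 81 6b ac

[0] 0x10->0x17 len=4 : 6b ac 01 51
[1] 0x11->0x06 len=2 : ac 01
[2] 0x13->0x0c len=4 : 51 e6 92 09
[3] 0x02->0x0c len=6 : de 73 30 fb ac 01
[4] 0x06->0x0c len=5 : ac 01 fb 37 81
query mem[0x11]=0x01, mem[0x10]=0x81, mem[0x17]=0x6b, mem[0x18]=0xac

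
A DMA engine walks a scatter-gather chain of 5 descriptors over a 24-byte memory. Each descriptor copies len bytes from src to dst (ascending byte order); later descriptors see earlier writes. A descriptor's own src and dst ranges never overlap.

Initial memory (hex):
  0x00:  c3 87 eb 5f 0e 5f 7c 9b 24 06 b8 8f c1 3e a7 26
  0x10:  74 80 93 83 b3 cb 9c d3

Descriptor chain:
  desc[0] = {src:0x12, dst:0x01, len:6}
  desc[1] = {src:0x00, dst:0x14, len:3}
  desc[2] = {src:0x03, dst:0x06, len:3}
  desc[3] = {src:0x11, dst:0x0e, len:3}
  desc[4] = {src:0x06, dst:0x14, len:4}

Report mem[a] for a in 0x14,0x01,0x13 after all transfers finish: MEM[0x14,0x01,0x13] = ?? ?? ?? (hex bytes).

#0 dst[0x01+6] := {0x93,0x83,0xb3,0xcb,0x9c,0xd3}
#1 dst[0x14+3] := {0xc3,0x93,0x83}
#2 dst[0x06+3] := {0xb3,0xcb,0x9c}
#3 dst[0x0e+3] := {0x80,0x93,0x83}
#4 dst[0x14+4] := {0xb3,0xcb,0x9c,0x06}
query mem[0x14]=0xb3, mem[0x01]=0x93, mem[0x13]=0x83

MEM[0x14,0x01,0x13] = b3 93 83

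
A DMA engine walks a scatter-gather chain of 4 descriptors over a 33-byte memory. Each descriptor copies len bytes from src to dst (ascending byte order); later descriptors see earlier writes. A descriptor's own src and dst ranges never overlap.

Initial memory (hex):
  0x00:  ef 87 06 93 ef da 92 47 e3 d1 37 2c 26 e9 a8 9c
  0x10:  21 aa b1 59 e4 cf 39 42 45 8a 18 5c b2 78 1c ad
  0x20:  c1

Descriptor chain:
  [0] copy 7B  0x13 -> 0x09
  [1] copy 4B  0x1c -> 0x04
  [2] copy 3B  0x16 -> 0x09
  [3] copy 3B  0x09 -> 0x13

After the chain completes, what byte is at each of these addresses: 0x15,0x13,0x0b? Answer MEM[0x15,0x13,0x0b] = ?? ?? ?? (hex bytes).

[0] 0x13->0x09 len=7 : 59 e4 cf 39 42 45 8a
[1] 0x1c->0x04 len=4 : b2 78 1c ad
[2] 0x16->0x09 len=3 : 39 42 45
[3] 0x09->0x13 len=3 : 39 42 45
query mem[0x15]=0x45, mem[0x13]=0x39, mem[0x0b]=0x45

MEM[0x15,0x13,0x0b] = 45 39 45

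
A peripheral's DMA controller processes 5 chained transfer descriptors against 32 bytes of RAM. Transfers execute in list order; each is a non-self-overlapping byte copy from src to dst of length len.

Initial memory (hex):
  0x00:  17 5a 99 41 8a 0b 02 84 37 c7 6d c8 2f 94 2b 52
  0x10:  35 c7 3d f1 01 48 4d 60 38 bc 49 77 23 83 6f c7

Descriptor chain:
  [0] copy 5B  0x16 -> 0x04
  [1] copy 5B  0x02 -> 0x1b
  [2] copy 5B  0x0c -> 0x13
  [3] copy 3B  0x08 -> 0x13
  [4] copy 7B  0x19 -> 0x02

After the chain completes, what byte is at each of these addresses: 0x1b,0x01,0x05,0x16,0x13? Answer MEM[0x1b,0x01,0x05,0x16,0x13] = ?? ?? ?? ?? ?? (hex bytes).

#0 dst[0x04+5] := {0x4d,0x60,0x38,0xbc,0x49}
#1 dst[0x1b+5] := {0x99,0x41,0x4d,0x60,0x38}
#2 dst[0x13+5] := {0x2f,0x94,0x2b,0x52,0x35}
#3 dst[0x13+3] := {0x49,0xc7,0x6d}
#4 dst[0x02+7] := {0xbc,0x49,0x99,0x41,0x4d,0x60,0x38}
query mem[0x1b]=0x99, mem[0x01]=0x5a, mem[0x05]=0x41, mem[0x16]=0x52, mem[0x13]=0x49

MEM[0x1b,0x01,0x05,0x16,0x13] = 99 5a 41 52 49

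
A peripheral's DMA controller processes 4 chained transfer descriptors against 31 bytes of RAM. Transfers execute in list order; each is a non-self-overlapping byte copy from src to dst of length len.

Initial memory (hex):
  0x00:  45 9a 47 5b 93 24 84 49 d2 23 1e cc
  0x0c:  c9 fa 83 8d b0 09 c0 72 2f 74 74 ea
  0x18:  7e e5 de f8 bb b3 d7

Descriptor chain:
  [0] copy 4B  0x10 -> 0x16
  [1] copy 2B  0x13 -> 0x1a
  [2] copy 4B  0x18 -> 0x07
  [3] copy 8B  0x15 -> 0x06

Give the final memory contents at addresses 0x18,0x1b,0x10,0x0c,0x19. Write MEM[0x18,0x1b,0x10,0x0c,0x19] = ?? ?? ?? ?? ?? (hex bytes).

D0: mem[0x16..0x19] <- [b0 09 c0 72]
D1: mem[0x1a..0x1b] <- [72 2f]
D2: mem[0x07..0x0a] <- [c0 72 72 2f]
D3: mem[0x06..0x0d] <- [74 b0 09 c0 72 72 2f bb]
query mem[0x18]=0xc0, mem[0x1b]=0x2f, mem[0x10]=0xb0, mem[0x0c]=0x2f, mem[0x19]=0x72

MEM[0x18,0x1b,0x10,0x0c,0x19] = c0 2f b0 2f 72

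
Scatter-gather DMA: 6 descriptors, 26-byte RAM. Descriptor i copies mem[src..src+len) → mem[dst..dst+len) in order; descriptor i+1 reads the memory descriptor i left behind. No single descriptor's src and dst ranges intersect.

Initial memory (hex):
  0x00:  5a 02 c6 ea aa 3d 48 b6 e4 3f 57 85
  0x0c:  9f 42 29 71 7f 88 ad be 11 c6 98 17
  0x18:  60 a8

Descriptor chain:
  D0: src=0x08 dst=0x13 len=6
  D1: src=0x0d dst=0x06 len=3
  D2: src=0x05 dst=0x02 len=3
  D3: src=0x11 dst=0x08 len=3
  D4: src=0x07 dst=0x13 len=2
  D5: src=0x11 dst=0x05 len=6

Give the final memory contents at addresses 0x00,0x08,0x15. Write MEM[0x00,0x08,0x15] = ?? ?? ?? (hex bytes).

[0] 0x08->0x13 len=6 : e4 3f 57 85 9f 42
[1] 0x0d->0x06 len=3 : 42 29 71
[2] 0x05->0x02 len=3 : 3d 42 29
[3] 0x11->0x08 len=3 : 88 ad e4
[4] 0x07->0x13 len=2 : 29 88
[5] 0x11->0x05 len=6 : 88 ad 29 88 57 85
query mem[0x00]=0x5a, mem[0x08]=0x88, mem[0x15]=0x57

MEM[0x00,0x08,0x15] = 5a 88 57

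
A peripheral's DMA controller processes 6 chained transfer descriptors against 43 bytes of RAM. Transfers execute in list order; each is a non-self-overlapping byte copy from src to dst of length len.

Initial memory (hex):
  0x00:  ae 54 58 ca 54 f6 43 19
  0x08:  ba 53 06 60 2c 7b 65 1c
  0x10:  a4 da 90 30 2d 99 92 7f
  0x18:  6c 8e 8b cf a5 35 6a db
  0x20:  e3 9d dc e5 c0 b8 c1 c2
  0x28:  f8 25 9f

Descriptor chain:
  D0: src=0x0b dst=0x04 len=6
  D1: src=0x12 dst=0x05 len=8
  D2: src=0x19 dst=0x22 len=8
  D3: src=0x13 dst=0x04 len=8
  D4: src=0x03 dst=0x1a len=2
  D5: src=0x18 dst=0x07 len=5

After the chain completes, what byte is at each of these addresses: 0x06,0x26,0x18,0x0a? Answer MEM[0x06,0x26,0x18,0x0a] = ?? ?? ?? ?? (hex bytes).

MEM[0x06,0x26,0x18,0x0a] = 99 35 6c 30

#0 dst[0x04+6] := {0x60,0x2c,0x7b,0x65,0x1c,0xa4}
#1 dst[0x05+8] := {0x90,0x30,0x2d,0x99,0x92,0x7f,0x6c,0x8e}
#2 dst[0x22+8] := {0x8e,0x8b,0xcf,0xa5,0x35,0x6a,0xdb,0xe3}
#3 dst[0x04+8] := {0x30,0x2d,0x99,0x92,0x7f,0x6c,0x8e,0x8b}
#4 dst[0x1a+2] := {0xca,0x30}
#5 dst[0x07+5] := {0x6c,0x8e,0xca,0x30,0xa5}
query mem[0x06]=0x99, mem[0x26]=0x35, mem[0x18]=0x6c, mem[0x0a]=0x30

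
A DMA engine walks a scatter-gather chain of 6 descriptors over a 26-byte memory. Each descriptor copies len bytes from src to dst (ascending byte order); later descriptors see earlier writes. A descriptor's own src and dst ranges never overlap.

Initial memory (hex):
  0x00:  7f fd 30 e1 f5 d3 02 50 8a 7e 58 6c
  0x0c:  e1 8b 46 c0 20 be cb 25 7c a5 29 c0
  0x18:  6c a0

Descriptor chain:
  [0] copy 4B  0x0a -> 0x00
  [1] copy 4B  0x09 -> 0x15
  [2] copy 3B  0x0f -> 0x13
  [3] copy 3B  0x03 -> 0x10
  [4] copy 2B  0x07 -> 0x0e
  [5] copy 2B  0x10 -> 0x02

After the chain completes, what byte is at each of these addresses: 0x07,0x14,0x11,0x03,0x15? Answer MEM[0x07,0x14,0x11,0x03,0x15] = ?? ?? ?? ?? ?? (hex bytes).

MEM[0x07,0x14,0x11,0x03,0x15] = 50 20 f5 f5 be

#0 dst[0x00+4] := {0x58,0x6c,0xe1,0x8b}
#1 dst[0x15+4] := {0x7e,0x58,0x6c,0xe1}
#2 dst[0x13+3] := {0xc0,0x20,0xbe}
#3 dst[0x10+3] := {0x8b,0xf5,0xd3}
#4 dst[0x0e+2] := {0x50,0x8a}
#5 dst[0x02+2] := {0x8b,0xf5}
query mem[0x07]=0x50, mem[0x14]=0x20, mem[0x11]=0xf5, mem[0x03]=0xf5, mem[0x15]=0xbe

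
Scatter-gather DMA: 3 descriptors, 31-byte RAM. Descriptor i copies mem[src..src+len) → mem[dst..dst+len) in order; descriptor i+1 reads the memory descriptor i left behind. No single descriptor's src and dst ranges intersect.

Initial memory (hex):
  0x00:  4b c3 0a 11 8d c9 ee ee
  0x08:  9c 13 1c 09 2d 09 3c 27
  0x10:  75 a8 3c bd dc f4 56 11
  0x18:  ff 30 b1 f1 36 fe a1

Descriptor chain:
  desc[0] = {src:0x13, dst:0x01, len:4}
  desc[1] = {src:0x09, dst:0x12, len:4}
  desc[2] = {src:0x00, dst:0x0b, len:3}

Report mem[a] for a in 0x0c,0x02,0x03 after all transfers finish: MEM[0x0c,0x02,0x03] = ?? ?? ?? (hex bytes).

  after D0: wrote 4B at 0x01 = bddcf456
  after D1: wrote 4B at 0x12 = 131c092d
  after D2: wrote 3B at 0x0b = 4bbddc
query mem[0x0c]=0xbd, mem[0x02]=0xdc, mem[0x03]=0xf4

MEM[0x0c,0x02,0x03] = bd dc f4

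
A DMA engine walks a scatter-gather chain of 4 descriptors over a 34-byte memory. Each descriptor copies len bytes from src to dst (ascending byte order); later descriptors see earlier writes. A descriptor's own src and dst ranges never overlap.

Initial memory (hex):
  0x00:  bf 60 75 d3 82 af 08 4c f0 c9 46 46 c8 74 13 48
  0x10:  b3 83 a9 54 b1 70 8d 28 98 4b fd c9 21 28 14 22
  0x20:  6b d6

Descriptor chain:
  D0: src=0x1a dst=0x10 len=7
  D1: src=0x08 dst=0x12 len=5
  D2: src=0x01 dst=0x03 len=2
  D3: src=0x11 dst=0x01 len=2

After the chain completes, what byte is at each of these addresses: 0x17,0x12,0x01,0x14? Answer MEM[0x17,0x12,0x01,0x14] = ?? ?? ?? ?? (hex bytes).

D0: mem[0x10..0x16] <- [fd c9 21 28 14 22 6b]
D1: mem[0x12..0x16] <- [f0 c9 46 46 c8]
D2: mem[0x03..0x04] <- [60 75]
D3: mem[0x01..0x02] <- [c9 f0]
query mem[0x17]=0x28, mem[0x12]=0xf0, mem[0x01]=0xc9, mem[0x14]=0x46

MEM[0x17,0x12,0x01,0x14] = 28 f0 c9 46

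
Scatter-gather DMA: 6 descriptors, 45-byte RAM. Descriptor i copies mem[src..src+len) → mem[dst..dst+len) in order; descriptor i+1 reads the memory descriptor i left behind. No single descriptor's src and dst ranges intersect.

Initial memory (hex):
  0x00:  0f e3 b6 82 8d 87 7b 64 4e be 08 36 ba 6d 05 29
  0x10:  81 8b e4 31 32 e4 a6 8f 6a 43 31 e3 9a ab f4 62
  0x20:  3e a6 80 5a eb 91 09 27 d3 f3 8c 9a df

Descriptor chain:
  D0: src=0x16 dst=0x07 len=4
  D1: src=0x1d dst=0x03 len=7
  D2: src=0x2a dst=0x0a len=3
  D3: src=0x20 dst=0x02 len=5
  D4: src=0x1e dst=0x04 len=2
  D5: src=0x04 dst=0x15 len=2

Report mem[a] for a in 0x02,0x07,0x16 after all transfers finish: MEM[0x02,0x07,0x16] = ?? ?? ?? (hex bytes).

[0] 0x16->0x07 len=4 : a6 8f 6a 43
[1] 0x1d->0x03 len=7 : ab f4 62 3e a6 80 5a
[2] 0x2a->0x0a len=3 : 8c 9a df
[3] 0x20->0x02 len=5 : 3e a6 80 5a eb
[4] 0x1e->0x04 len=2 : f4 62
[5] 0x04->0x15 len=2 : f4 62
query mem[0x02]=0x3e, mem[0x07]=0xa6, mem[0x16]=0x62

MEM[0x02,0x07,0x16] = 3e a6 62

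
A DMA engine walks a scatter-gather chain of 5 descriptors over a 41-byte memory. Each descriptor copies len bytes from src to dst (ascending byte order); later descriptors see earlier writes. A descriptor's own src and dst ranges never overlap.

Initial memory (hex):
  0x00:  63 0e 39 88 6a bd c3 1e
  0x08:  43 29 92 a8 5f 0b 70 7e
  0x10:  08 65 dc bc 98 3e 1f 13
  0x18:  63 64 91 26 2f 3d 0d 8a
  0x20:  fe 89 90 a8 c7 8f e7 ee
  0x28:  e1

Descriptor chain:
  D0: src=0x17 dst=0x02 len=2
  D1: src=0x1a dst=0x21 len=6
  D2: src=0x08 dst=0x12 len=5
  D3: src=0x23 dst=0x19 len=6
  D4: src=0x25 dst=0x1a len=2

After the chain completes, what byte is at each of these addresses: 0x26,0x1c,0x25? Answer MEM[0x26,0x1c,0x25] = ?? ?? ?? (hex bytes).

MEM[0x26,0x1c,0x25] = 8a 8a 0d

#0 dst[0x02+2] := {0x13,0x63}
#1 dst[0x21+6] := {0x91,0x26,0x2f,0x3d,0x0d,0x8a}
#2 dst[0x12+5] := {0x43,0x29,0x92,0xa8,0x5f}
#3 dst[0x19+6] := {0x2f,0x3d,0x0d,0x8a,0xee,0xe1}
#4 dst[0x1a+2] := {0x0d,0x8a}
query mem[0x26]=0x8a, mem[0x1c]=0x8a, mem[0x25]=0x0d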